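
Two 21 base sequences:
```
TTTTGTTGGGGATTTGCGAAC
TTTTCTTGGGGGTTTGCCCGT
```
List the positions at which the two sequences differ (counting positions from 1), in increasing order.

5, 12, 18, 19, 20, 21

Differences at position 5 (G→C), position 12 (A→G), position 18 (G→C), position 19 (A→C), position 20 (A→G), position 21 (C→T).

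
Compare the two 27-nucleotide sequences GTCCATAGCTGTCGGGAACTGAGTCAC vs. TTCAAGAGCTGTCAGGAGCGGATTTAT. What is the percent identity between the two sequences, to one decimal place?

66.7%

9 positions differ (1, 4, 6, 14, 18, 20, 23, 25, 27), so 18 of 27 match: 18/27 = 66.67%.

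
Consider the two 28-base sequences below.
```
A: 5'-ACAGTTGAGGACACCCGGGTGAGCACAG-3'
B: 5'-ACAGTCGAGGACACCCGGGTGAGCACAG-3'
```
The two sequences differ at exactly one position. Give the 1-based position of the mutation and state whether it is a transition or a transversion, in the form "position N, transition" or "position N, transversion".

Position 6 changes T→C. T is a pyrimidine and C is a pyrimidine, so this is a transition.

position 6, transition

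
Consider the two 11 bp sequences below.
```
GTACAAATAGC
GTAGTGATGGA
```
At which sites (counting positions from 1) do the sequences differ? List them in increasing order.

4, 5, 6, 9, 11

Scanning 1-based: 4: C/G; 5: A/T; 6: A/G; 9: A/G; 11: C/A.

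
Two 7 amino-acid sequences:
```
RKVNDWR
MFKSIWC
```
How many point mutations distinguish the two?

Comparing position by position, 6 residues differ: 1 (R/M), 2 (K/F), 3 (V/K), 4 (N/S), 5 (D/I), 7 (R/C).

6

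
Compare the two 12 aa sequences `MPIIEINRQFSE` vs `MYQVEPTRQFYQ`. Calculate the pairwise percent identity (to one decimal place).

41.7%

Mismatches at positions 2, 3, 4, 6, 7, 11, 12 (1-based): 7 of 12.
Identical positions: 5/12 = 41.67% → 41.7%.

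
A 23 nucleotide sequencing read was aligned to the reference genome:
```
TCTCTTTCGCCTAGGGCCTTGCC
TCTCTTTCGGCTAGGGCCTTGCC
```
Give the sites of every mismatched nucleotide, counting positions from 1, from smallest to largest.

Differences at site 10 (C→G).

10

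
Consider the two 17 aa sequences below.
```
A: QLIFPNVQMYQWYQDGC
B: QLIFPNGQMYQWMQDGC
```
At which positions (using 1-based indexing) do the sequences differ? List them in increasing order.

7, 13

Scanning 1-based: 7: V/G; 13: Y/M.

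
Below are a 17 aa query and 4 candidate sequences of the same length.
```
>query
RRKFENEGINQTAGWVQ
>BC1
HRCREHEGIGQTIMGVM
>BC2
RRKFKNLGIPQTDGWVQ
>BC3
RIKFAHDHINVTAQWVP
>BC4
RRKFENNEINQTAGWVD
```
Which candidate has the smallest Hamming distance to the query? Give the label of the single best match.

BC4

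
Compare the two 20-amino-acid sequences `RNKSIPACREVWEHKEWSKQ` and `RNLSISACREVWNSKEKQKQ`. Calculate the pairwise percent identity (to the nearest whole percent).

70%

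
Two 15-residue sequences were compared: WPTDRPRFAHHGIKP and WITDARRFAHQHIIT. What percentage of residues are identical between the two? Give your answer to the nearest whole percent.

7 positions differ (2, 5, 6, 11, 12, 14, 15), so 8 of 15 match: 8/15 = 53.33%.

53%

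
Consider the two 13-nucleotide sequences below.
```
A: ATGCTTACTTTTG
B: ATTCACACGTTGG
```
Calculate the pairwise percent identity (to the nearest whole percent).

62%

Mismatches at positions 3, 5, 6, 9, 12 (1-based): 5 of 13.
Identical positions: 8/13 = 61.54% → 62%.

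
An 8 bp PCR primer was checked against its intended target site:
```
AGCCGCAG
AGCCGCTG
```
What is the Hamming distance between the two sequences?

1

Mismatches (1-based): base 7: A→T.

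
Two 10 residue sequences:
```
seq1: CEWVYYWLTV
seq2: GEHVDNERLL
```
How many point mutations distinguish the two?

8

Comparing position by position, 8 positions differ: 1 (C/G), 3 (W/H), 5 (Y/D), 6 (Y/N), 7 (W/E), 8 (L/R), 9 (T/L), 10 (V/L).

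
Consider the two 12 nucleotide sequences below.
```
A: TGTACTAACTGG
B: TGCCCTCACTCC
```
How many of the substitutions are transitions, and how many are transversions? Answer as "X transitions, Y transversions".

1 transition, 4 transversions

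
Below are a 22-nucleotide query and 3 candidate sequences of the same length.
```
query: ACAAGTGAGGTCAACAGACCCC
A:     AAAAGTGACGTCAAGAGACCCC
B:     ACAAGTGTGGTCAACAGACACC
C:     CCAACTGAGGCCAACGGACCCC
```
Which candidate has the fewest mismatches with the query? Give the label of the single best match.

B

A differs at 3 positions; B differs at 2 positions; C differs at 4 positions. The closest is B.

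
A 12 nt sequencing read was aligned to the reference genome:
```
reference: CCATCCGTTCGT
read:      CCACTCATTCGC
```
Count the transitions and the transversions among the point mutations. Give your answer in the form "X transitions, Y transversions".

4 transitions, 0 transversions

Transitions (purine↔purine or pyrimidine↔pyrimidine): 4 T→C, 5 C→T, 7 G→A, 12 T→C.
Transversions (purine↔pyrimidine): none.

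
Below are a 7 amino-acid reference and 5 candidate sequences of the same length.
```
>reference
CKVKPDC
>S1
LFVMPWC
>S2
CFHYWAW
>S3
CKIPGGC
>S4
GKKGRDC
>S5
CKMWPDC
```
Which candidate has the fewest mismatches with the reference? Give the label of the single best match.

S5

Hamming distances to reference — S1: 4; S2: 6; S3: 4; S4: 4; S5: 2.
Smallest is S5 with 2 mismatches.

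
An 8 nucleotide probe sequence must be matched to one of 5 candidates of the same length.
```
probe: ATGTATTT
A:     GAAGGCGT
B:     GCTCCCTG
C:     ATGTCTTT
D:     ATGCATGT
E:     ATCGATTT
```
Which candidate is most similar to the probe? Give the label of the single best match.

C

A differs at 7 sites; B differs at 7 sites; C differs at 1 site; D differs at 2 sites; E differs at 2 sites. The closest is C.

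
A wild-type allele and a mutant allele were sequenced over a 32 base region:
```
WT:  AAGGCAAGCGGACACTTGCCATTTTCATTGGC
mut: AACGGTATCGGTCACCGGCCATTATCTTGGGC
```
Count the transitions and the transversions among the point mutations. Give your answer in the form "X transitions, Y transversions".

1 transition, 9 transversions

Transitions (purine↔purine or pyrimidine↔pyrimidine): 16 T→C.
Transversions (purine↔pyrimidine): 3 G→C, 5 C→G, 6 A→T, 8 G→T, 12 A→T, 17 T→G, 24 T→A, 27 A→T, 29 T→G.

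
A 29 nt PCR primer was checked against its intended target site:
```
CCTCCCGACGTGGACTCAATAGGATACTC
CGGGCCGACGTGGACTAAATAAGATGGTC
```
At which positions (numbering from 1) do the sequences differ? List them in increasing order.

Scanning 1-based: 2: C/G; 3: T/G; 4: C/G; 17: C/A; 22: G/A; 26: A/G; 27: C/G.

2, 3, 4, 17, 22, 26, 27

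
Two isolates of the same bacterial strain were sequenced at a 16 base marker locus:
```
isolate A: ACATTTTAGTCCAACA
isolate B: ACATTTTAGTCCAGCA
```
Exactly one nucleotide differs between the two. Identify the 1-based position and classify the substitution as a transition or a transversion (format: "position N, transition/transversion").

position 14, transition

The sequences differ only at position 14: A→G (purine→purine), a transition.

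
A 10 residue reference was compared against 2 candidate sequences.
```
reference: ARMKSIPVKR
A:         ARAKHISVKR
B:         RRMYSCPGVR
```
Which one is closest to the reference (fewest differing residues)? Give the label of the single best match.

A

A differs at 3 residues; B differs at 5 residues. The closest is A.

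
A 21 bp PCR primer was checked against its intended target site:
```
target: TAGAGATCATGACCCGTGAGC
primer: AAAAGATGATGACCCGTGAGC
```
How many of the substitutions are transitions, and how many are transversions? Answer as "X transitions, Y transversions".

Mismatches (1-based):
site 1: T→A (pyrimidine→purine, transversion)
site 3: G→A (purine→purine, transition)
site 8: C→G (pyrimidine→purine, transversion)

1 transition, 2 transversions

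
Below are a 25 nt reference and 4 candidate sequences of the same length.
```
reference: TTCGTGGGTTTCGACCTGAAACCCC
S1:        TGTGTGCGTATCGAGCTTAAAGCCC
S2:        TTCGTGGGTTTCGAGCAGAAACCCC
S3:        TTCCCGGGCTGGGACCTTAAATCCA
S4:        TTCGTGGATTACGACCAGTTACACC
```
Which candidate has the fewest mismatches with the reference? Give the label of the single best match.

S2

Hamming distances to reference — S1: 7; S2: 2; S3: 8; S4: 6.
Smallest is S2 with 2 mismatches.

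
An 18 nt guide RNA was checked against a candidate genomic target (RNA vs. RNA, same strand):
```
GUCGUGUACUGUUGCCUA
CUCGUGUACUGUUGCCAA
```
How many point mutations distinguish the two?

Comparing position by position, 2 bases differ: 1 (G/C), 17 (U/A).

2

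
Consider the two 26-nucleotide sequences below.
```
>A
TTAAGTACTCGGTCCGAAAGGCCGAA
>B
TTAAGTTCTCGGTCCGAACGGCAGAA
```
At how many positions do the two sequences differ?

3

Mismatches (1-based): position 7: A→T; position 19: A→C; position 23: C→A.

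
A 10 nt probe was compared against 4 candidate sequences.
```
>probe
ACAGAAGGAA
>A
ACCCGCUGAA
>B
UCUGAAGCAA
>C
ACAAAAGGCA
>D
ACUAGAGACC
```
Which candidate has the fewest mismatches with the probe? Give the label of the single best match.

Hamming distances to probe — A: 5; B: 3; C: 2; D: 6.
Smallest is C with 2 mismatches.

C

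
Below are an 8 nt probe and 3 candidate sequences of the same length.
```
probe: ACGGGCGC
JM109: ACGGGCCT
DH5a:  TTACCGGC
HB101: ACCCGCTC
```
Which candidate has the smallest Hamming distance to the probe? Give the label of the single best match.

JM109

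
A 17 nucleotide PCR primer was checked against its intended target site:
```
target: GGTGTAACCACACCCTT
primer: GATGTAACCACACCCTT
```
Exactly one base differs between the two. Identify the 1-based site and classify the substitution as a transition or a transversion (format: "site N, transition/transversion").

Site 2 changes G→A. G is a purine and A is a purine, so this is a transition.

site 2, transition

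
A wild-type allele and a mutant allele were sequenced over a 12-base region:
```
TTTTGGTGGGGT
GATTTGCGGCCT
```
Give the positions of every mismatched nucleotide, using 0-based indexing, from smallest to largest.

Differences at position 0 (T→G), position 1 (T→A), position 4 (G→T), position 6 (T→C), position 9 (G→C), position 10 (G→C).

0, 1, 4, 6, 9, 10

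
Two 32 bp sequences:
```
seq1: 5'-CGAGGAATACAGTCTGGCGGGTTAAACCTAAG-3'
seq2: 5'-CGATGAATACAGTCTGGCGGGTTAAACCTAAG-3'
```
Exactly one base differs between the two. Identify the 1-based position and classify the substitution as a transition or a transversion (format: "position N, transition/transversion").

The sequences differ only at position 4: G→T (purine→pyrimidine), a transversion.

position 4, transversion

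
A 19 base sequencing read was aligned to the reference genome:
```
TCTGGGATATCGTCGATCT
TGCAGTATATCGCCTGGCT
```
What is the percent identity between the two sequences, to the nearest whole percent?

Mismatches at positions 2, 3, 4, 6, 13, 15, 16, 17 (1-based): 8 of 19.
Identical positions: 11/19 = 57.89% → 58%.

58%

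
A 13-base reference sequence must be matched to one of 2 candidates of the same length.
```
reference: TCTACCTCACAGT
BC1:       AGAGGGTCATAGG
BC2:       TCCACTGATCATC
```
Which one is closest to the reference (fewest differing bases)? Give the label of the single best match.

Hamming distances to reference — BC1: 8; BC2: 7.
Smallest is BC2 with 7 mismatches.

BC2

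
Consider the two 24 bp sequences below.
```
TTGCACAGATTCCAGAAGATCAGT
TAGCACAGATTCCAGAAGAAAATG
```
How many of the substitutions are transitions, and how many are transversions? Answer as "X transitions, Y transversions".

Mismatches (1-based):
base 2: T→A (pyrimidine→purine, transversion)
base 20: T→A (pyrimidine→purine, transversion)
base 21: C→A (pyrimidine→purine, transversion)
base 23: G→T (purine→pyrimidine, transversion)
base 24: T→G (pyrimidine→purine, transversion)

0 transitions, 5 transversions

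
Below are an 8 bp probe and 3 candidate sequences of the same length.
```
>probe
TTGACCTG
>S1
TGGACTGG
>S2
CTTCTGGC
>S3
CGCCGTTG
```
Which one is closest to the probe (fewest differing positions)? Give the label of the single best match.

Hamming distances to probe — S1: 3; S2: 7; S3: 6.
Smallest is S1 with 3 mismatches.

S1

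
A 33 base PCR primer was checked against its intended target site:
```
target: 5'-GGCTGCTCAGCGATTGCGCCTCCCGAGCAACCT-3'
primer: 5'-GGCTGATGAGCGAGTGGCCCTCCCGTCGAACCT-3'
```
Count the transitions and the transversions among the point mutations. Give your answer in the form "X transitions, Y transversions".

0 transitions, 8 transversions

Mismatches (1-based):
base 6: C→A (pyrimidine→purine, transversion)
base 8: C→G (pyrimidine→purine, transversion)
base 14: T→G (pyrimidine→purine, transversion)
base 17: C→G (pyrimidine→purine, transversion)
base 18: G→C (purine→pyrimidine, transversion)
base 26: A→T (purine→pyrimidine, transversion)
base 27: G→C (purine→pyrimidine, transversion)
base 28: C→G (pyrimidine→purine, transversion)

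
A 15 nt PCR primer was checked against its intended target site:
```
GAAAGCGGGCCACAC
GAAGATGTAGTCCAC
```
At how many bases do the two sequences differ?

8

Comparing position by position, 8 bases differ: 4 (A/G), 5 (G/A), 6 (C/T), 8 (G/T), 9 (G/A), 10 (C/G), 11 (C/T), 12 (A/C).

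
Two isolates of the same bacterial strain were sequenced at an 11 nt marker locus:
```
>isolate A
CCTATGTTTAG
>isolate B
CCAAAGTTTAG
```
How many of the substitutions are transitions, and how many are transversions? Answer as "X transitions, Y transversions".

Mismatches (1-based):
site 3: T→A (pyrimidine→purine, transversion)
site 5: T→A (pyrimidine→purine, transversion)

0 transitions, 2 transversions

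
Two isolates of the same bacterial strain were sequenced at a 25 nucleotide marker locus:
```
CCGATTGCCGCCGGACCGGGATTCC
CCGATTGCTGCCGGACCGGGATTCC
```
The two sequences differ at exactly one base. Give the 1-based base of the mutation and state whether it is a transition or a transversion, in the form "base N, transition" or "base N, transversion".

Base 9 changes C→T. C is a pyrimidine and T is a pyrimidine, so this is a transition.

base 9, transition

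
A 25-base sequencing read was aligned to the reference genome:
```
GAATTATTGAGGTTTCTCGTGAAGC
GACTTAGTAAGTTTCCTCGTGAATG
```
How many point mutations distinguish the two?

The sequences differ at positions 3, 7, 9, 12, 15, 24, 25 (1-based) — 7 in total.

7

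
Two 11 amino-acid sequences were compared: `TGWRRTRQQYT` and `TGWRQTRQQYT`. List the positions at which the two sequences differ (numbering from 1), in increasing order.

5

Differences at position 5 (R→Q).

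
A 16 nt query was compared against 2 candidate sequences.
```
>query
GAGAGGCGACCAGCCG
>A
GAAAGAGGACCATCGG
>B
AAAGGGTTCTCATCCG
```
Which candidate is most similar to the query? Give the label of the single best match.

A

A differs at 5 sites; B differs at 8 sites. The closest is A.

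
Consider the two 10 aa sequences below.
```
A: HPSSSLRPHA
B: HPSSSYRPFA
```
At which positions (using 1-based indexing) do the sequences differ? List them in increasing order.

Differences at position 6 (L→Y), position 9 (H→F).

6, 9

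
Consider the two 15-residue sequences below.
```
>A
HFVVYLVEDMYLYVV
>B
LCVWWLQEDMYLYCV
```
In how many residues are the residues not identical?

6

Mismatches (1-based): residue 1: H→L; residue 2: F→C; residue 4: V→W; residue 5: Y→W; residue 7: V→Q; residue 14: V→C.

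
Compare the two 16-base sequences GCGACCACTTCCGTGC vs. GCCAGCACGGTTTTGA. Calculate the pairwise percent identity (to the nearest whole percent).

50%

8 positions differ (3, 5, 9, 10, 11, 12, 13, 16), so 8 of 16 match: 8/16 = 50%.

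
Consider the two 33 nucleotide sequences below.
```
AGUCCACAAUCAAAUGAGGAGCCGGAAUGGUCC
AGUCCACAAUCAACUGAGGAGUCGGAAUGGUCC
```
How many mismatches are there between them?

Comparing position by position, 2 bases differ: 14 (A/C), 22 (C/U).

2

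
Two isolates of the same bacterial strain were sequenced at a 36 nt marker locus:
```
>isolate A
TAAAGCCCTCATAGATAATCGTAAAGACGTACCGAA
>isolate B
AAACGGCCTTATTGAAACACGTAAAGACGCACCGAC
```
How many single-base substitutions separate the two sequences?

10

Comparing position by position, 10 sites differ: 1 (T/A), 4 (A/C), 6 (C/G), 10 (C/T), 13 (A/T), 16 (T/A), 18 (A/C), 19 (T/A), 30 (T/C), 36 (A/C).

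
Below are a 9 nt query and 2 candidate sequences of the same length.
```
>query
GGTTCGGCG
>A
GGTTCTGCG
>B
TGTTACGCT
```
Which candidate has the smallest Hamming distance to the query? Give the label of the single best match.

A differs at 1 site; B differs at 4 sites. The closest is A.

A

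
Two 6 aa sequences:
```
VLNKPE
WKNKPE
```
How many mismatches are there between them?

2

Comparing position by position, 2 residues differ: 1 (V/W), 2 (L/K).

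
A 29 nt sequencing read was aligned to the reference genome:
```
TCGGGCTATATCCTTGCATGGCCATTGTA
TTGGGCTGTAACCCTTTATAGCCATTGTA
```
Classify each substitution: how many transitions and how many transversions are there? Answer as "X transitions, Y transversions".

5 transitions, 2 transversions

Mismatches (1-based):
site 2: C→T (pyrimidine→pyrimidine, transition)
site 8: A→G (purine→purine, transition)
site 11: T→A (pyrimidine→purine, transversion)
site 14: T→C (pyrimidine→pyrimidine, transition)
site 16: G→T (purine→pyrimidine, transversion)
site 17: C→T (pyrimidine→pyrimidine, transition)
site 20: G→A (purine→purine, transition)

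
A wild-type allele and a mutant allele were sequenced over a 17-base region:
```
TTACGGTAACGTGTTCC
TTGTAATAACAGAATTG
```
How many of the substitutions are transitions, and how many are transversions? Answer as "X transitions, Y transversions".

7 transitions, 3 transversions

Transitions (purine↔purine or pyrimidine↔pyrimidine): 3 A→G, 4 C→T, 5 G→A, 6 G→A, 11 G→A, 13 G→A, 16 C→T.
Transversions (purine↔pyrimidine): 12 T→G, 14 T→A, 17 C→G.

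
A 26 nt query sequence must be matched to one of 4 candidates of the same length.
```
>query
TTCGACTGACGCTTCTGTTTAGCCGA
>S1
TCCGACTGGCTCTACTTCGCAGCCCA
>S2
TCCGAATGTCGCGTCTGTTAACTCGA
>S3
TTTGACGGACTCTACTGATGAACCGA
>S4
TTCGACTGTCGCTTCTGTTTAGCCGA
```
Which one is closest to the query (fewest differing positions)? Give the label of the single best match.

S1 differs at 9 positions; S2 differs at 7 positions; S3 differs at 7 positions; S4 differs at 1 position. The closest is S4.

S4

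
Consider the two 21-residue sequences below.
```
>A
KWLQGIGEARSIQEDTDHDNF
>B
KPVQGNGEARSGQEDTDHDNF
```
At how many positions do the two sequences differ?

The sequences differ at positions 2, 3, 6, 12 (1-based) — 4 in total.

4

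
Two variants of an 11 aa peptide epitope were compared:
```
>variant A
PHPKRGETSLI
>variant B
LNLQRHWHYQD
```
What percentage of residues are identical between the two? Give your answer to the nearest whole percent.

9%

10 positions differ (1, 2, 3, 4, 6, 7, 8, 9, 10, 11), so 1 of 11 match: 1/11 = 9.091%.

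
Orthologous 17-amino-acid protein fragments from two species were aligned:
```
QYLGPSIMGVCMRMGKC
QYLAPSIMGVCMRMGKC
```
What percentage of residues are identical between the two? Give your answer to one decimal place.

Mismatch at position 4 (1-based): 1 of 17.
Identical positions: 16/17 = 94.12% → 94.1%.

94.1%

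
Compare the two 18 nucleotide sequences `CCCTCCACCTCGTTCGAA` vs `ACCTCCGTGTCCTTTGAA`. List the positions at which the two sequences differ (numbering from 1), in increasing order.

Scanning 1-based: 1: C/A; 7: A/G; 8: C/T; 9: C/G; 12: G/C; 15: C/T.

1, 7, 8, 9, 12, 15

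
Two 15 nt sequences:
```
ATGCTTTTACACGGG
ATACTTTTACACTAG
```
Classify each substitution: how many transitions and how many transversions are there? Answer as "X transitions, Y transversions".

2 transitions, 1 transversion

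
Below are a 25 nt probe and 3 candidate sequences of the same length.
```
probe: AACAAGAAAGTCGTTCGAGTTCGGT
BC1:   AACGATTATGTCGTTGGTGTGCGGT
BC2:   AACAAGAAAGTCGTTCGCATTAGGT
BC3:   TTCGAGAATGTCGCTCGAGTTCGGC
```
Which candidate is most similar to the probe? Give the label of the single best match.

BC2

Hamming distances to probe — BC1: 7; BC2: 3; BC3: 6.
Smallest is BC2 with 3 mismatches.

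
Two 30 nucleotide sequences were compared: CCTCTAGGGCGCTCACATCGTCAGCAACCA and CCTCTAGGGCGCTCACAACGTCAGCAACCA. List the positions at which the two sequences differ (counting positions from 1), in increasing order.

Scanning 1-based: 18: T/A.

18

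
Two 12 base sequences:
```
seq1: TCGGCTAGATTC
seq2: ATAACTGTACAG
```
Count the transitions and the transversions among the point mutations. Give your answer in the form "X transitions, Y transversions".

5 transitions, 4 transversions

Mismatches (1-based):
site 1: T→A (pyrimidine→purine, transversion)
site 2: C→T (pyrimidine→pyrimidine, transition)
site 3: G→A (purine→purine, transition)
site 4: G→A (purine→purine, transition)
site 7: A→G (purine→purine, transition)
site 8: G→T (purine→pyrimidine, transversion)
site 10: T→C (pyrimidine→pyrimidine, transition)
site 11: T→A (pyrimidine→purine, transversion)
site 12: C→G (pyrimidine→purine, transversion)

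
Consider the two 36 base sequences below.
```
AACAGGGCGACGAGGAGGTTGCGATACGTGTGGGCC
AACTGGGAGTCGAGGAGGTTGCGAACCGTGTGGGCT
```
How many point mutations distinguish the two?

6

Comparing position by position, 6 positions differ: 4 (A/T), 8 (C/A), 10 (A/T), 25 (T/A), 26 (A/C), 36 (C/T).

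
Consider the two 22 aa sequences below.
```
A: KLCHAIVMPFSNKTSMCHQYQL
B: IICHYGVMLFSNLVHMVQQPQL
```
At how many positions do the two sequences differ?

The sequences differ at positions 1, 2, 5, 6, 9, 13, 14, 15, 17, 18, 20 (1-based) — 11 in total.

11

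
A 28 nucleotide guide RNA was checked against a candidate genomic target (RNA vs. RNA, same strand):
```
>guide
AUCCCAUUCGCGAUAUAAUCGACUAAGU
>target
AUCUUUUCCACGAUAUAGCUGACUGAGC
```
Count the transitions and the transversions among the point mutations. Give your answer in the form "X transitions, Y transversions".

9 transitions, 1 transversion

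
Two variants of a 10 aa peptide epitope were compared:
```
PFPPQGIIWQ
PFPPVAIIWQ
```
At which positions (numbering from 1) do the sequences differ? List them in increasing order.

5, 6

Differences at position 5 (Q→V), position 6 (G→A).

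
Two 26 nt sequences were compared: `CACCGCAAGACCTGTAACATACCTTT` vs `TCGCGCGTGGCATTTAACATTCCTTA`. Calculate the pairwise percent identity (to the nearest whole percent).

10 positions differ (1, 2, 3, 7, 8, 10, 12, 14, 21, 26), so 16 of 26 match: 16/26 = 61.54%.

62%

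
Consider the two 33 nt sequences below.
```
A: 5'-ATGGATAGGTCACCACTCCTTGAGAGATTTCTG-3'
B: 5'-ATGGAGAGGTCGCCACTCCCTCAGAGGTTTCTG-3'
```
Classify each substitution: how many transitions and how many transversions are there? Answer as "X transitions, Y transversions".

3 transitions, 2 transversions

Mismatches (1-based):
base 6: T→G (pyrimidine→purine, transversion)
base 12: A→G (purine→purine, transition)
base 20: T→C (pyrimidine→pyrimidine, transition)
base 22: G→C (purine→pyrimidine, transversion)
base 27: A→G (purine→purine, transition)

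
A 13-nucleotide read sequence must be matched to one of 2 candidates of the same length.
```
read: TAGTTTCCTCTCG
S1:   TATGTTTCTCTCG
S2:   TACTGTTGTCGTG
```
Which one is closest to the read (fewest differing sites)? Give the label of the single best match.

Hamming distances to read — S1: 3; S2: 6.
Smallest is S1 with 3 mismatches.

S1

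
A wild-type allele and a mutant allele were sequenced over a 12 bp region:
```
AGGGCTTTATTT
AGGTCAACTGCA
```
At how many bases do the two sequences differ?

8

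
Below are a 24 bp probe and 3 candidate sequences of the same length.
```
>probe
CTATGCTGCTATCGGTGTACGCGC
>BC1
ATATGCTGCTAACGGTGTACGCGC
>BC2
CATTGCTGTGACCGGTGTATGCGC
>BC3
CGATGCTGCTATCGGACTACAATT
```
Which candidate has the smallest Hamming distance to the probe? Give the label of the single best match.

Hamming distances to probe — BC1: 2; BC2: 6; BC3: 7.
Smallest is BC1 with 2 mismatches.

BC1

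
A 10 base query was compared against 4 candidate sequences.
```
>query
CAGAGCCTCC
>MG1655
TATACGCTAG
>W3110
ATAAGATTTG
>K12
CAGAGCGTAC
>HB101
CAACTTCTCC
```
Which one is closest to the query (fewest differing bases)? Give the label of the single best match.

K12

Hamming distances to query — MG1655: 6; W3110: 7; K12: 2; HB101: 4.
Smallest is K12 with 2 mismatches.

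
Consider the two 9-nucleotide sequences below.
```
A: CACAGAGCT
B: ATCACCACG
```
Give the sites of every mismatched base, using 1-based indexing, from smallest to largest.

Scanning 1-based: 1: C/A; 2: A/T; 5: G/C; 6: A/C; 7: G/A; 9: T/G.

1, 2, 5, 6, 7, 9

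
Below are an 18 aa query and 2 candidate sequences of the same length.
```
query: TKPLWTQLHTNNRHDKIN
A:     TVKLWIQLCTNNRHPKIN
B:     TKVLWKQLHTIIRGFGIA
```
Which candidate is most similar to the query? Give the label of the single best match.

A differs at 5 positions; B differs at 8 positions. The closest is A.

A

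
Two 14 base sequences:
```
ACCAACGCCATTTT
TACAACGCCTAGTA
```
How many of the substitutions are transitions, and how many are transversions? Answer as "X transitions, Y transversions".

Transitions (purine↔purine or pyrimidine↔pyrimidine): none.
Transversions (purine↔pyrimidine): 1 A→T, 2 C→A, 10 A→T, 11 T→A, 12 T→G, 14 T→A.

0 transitions, 6 transversions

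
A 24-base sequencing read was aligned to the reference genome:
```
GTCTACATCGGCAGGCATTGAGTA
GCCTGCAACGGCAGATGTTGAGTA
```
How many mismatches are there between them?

6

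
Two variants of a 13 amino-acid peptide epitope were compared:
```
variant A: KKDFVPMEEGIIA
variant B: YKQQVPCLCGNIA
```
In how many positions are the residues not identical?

7

The sequences differ at positions 1, 3, 4, 7, 8, 9, 11 (1-based) — 7 in total.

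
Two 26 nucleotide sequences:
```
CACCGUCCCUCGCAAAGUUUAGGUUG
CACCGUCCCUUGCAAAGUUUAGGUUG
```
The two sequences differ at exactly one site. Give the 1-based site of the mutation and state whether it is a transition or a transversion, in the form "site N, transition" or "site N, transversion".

site 11, transition

Site 11 changes C→U. C is a pyrimidine and U is a pyrimidine, so this is a transition.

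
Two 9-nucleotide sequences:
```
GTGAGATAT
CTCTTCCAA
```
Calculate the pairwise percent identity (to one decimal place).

7 positions differ (1, 3, 4, 5, 6, 7, 9), so 2 of 9 match: 2/9 = 22.22%.

22.2%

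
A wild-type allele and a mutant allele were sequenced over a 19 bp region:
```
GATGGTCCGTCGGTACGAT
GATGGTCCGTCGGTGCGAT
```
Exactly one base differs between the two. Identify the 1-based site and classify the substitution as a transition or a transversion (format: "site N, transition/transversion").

site 15, transition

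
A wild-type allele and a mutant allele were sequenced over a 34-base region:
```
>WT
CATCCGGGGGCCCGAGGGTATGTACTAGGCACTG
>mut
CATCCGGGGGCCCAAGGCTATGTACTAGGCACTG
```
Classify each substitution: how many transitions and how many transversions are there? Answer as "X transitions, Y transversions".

Mismatches (1-based):
position 14: G→A (purine→purine, transition)
position 18: G→C (purine→pyrimidine, transversion)

1 transition, 1 transversion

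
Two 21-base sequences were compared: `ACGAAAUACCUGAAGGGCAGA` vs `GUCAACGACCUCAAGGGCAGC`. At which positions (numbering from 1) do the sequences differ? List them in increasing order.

1, 2, 3, 6, 7, 12, 21

Scanning 1-based: 1: A/G; 2: C/U; 3: G/C; 6: A/C; 7: U/G; 12: G/C; 21: A/C.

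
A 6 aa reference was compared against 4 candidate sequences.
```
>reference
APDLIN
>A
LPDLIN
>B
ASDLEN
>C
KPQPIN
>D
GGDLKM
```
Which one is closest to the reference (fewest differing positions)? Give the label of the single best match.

Hamming distances to reference — A: 1; B: 2; C: 3; D: 4.
Smallest is A with 1 mismatch.

A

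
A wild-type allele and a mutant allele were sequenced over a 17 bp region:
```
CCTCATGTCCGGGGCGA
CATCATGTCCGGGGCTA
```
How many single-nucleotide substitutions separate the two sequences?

The sequences differ at bases 2, 16 (1-based) — 2 in total.

2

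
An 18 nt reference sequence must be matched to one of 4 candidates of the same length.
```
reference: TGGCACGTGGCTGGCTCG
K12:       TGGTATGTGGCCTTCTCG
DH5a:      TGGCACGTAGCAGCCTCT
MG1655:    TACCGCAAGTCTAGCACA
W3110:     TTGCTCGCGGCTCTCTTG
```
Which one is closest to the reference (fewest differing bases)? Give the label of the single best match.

K12 differs at 5 bases; DH5a differs at 4 bases; MG1655 differs at 9 bases; W3110 differs at 6 bases. The closest is DH5a.

DH5a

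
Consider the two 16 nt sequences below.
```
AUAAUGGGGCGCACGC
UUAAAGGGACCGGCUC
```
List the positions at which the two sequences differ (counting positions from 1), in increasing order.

1, 5, 9, 11, 12, 13, 15

Scanning 1-based: 1: A/U; 5: U/A; 9: G/A; 11: G/C; 12: C/G; 13: A/G; 15: G/U.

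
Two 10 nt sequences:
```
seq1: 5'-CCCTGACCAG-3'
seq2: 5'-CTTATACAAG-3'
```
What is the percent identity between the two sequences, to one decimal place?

5 positions differ (2, 3, 4, 5, 8), so 5 of 10 match: 5/10 = 50%.

50.0%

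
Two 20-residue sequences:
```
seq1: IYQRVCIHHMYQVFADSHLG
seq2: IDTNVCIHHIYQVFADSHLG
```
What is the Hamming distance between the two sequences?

Comparing position by position, 4 residues differ: 2 (Y/D), 3 (Q/T), 4 (R/N), 10 (M/I).

4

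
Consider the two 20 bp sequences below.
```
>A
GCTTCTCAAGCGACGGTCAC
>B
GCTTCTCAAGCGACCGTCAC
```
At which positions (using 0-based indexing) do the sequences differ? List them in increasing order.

Differences at position 14 (G→C).

14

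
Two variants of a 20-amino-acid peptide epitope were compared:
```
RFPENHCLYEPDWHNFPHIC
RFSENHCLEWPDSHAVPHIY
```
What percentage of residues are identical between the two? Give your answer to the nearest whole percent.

65%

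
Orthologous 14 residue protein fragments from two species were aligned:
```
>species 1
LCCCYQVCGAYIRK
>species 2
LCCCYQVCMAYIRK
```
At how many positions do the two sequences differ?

The sequences differ at positions 9 (1-based) — 1 in total.

1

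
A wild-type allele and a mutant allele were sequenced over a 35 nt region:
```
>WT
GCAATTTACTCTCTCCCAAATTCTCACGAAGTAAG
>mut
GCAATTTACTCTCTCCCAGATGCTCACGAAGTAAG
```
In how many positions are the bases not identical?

Mismatches (1-based): position 19: A→G; position 22: T→G.

2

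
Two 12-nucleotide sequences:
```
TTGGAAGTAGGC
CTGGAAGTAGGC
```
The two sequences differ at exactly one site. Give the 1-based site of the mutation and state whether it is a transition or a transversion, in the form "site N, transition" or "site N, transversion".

site 1, transition

The sequences differ only at site 1: T→C (pyrimidine→pyrimidine), a transition.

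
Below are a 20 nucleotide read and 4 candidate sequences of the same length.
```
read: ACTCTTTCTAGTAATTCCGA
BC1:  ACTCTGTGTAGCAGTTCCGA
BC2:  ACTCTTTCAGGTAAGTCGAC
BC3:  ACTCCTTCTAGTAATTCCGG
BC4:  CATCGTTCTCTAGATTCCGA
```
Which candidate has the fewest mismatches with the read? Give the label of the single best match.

BC1 differs at 4 sites; BC2 differs at 6 sites; BC3 differs at 2 sites; BC4 differs at 7 sites. The closest is BC3.

BC3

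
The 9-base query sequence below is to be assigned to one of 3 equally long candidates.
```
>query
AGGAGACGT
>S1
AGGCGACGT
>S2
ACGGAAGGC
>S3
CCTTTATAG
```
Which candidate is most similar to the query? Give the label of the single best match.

S1

S1 differs at 1 position; S2 differs at 5 positions; S3 differs at 8 positions. The closest is S1.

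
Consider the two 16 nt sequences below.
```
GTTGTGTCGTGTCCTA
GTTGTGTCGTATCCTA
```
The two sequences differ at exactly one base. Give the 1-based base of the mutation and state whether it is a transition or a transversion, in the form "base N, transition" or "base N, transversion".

Base 11 changes G→A. G is a purine and A is a purine, so this is a transition.

base 11, transition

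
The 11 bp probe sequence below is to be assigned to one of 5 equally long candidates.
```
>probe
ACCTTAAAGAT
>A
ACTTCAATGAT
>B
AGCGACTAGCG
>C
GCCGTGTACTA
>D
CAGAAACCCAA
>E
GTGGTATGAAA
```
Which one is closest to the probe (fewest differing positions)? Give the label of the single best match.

Hamming distances to probe — A: 3; B: 7; C: 7; D: 9; E: 8.
Smallest is A with 3 mismatches.

A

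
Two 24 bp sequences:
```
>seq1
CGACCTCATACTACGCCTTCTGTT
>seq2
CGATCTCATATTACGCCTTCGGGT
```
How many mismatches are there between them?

Comparing position by position, 4 sites differ: 4 (C/T), 11 (C/T), 21 (T/G), 23 (T/G).

4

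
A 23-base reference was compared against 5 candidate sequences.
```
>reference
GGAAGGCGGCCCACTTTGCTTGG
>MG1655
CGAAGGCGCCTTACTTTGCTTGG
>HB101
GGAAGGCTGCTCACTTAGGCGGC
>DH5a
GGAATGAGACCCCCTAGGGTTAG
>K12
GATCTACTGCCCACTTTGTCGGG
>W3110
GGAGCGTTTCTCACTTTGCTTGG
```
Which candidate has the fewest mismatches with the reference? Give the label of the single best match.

MG1655

Hamming distances to reference — MG1655: 4; HB101: 7; DH5a: 8; K12: 9; W3110: 6.
Smallest is MG1655 with 4 mismatches.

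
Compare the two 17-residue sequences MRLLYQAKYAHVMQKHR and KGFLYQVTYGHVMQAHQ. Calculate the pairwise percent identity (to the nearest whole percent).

Mismatches at positions 1, 2, 3, 7, 8, 10, 15, 17 (1-based): 8 of 17.
Identical positions: 9/17 = 52.94% → 53%.

53%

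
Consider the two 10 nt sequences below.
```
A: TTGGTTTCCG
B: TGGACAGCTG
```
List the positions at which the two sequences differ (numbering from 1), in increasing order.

Scanning 1-based: 2: T/G; 4: G/A; 5: T/C; 6: T/A; 7: T/G; 9: C/T.

2, 4, 5, 6, 7, 9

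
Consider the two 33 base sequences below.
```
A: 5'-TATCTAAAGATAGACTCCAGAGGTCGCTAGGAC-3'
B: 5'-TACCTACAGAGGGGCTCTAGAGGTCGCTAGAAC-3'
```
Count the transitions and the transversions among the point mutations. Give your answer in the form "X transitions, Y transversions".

5 transitions, 2 transversions

Mismatches (1-based):
position 3: T→C (pyrimidine→pyrimidine, transition)
position 7: A→C (purine→pyrimidine, transversion)
position 11: T→G (pyrimidine→purine, transversion)
position 12: A→G (purine→purine, transition)
position 14: A→G (purine→purine, transition)
position 18: C→T (pyrimidine→pyrimidine, transition)
position 31: G→A (purine→purine, transition)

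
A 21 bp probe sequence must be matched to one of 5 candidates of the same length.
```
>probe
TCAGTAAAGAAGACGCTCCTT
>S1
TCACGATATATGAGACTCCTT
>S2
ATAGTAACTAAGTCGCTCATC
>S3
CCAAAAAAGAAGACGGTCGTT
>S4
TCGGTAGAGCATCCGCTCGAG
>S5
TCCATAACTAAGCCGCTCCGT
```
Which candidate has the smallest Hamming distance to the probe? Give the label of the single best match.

Hamming distances to probe — S1: 7; S2: 7; S3: 5; S4: 8; S5: 6.
Smallest is S3 with 5 mismatches.

S3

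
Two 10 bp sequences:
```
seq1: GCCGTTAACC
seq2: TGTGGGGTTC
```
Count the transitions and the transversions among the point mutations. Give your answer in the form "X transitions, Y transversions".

Mismatches (1-based):
position 1: G→T (purine→pyrimidine, transversion)
position 2: C→G (pyrimidine→purine, transversion)
position 3: C→T (pyrimidine→pyrimidine, transition)
position 5: T→G (pyrimidine→purine, transversion)
position 6: T→G (pyrimidine→purine, transversion)
position 7: A→G (purine→purine, transition)
position 8: A→T (purine→pyrimidine, transversion)
position 9: C→T (pyrimidine→pyrimidine, transition)

3 transitions, 5 transversions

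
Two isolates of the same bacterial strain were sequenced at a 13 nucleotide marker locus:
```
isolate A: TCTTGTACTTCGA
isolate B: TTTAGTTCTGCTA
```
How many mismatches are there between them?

5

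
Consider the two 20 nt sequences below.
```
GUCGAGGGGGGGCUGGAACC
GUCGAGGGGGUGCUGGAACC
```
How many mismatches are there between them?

1

Mismatches (1-based): base 11: G→U.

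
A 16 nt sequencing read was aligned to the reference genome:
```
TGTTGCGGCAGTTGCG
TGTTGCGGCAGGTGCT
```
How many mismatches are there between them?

2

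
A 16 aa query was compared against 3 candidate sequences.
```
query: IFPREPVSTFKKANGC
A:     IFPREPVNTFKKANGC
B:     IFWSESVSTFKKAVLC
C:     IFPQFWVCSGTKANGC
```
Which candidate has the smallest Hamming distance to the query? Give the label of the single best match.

A differs at 1 position; B differs at 5 positions; C differs at 7 positions. The closest is A.

A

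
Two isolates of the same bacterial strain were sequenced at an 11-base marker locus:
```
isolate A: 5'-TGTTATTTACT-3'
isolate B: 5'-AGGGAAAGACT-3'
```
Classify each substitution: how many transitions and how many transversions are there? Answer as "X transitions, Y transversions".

Transitions (purine↔purine or pyrimidine↔pyrimidine): none.
Transversions (purine↔pyrimidine): 1 T→A, 3 T→G, 4 T→G, 6 T→A, 7 T→A, 8 T→G.

0 transitions, 6 transversions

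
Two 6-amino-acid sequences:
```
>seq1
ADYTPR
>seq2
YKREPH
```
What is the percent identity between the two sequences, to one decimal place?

16.7%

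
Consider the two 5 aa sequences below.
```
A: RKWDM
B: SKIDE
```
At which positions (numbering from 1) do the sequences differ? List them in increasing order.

Differences at position 1 (R→S), position 3 (W→I), position 5 (M→E).

1, 3, 5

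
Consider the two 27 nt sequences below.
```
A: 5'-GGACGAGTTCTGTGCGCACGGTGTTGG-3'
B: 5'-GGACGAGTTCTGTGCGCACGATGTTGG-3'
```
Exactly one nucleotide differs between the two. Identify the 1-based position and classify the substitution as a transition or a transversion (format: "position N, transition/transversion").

position 21, transition

The sequences differ only at position 21: G→A (purine→purine), a transition.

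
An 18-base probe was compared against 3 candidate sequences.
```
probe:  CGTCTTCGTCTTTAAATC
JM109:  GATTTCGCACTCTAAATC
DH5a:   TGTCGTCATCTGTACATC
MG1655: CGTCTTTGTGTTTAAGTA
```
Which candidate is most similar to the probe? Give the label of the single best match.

MG1655

JM109 differs at 8 bases; DH5a differs at 5 bases; MG1655 differs at 4 bases. The closest is MG1655.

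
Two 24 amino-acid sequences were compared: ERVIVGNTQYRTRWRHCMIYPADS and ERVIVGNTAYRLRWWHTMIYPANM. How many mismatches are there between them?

Mismatches (1-based): residue 9: Q→A; residue 12: T→L; residue 15: R→W; residue 17: C→T; residue 23: D→N; residue 24: S→M.

6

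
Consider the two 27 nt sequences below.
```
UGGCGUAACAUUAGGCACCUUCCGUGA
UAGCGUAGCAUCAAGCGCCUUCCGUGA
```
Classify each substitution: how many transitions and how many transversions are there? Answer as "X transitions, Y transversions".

5 transitions, 0 transversions

Mismatches (1-based):
base 2: G→A (purine→purine, transition)
base 8: A→G (purine→purine, transition)
base 12: U→C (pyrimidine→pyrimidine, transition)
base 14: G→A (purine→purine, transition)
base 17: A→G (purine→purine, transition)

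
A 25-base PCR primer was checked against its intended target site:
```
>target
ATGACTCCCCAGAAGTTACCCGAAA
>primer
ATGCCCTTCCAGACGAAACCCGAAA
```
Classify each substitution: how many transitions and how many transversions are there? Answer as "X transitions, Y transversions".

Transitions (purine↔purine or pyrimidine↔pyrimidine): 6 T→C, 7 C→T, 8 C→T.
Transversions (purine↔pyrimidine): 4 A→C, 14 A→C, 16 T→A, 17 T→A.

3 transitions, 4 transversions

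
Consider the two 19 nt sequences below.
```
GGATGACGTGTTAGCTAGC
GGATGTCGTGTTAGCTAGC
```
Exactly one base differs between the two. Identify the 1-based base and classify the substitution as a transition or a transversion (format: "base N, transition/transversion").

base 6, transversion

The sequences differ only at base 6: A→T (purine→pyrimidine), a transversion.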